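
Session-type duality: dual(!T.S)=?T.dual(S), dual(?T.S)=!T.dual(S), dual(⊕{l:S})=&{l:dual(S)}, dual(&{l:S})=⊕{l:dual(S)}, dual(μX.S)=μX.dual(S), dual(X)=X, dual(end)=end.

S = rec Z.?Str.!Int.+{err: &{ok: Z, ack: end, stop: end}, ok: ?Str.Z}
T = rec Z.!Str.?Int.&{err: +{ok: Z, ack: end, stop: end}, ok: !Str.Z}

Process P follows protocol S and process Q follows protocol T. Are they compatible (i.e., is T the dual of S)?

YES

rec Z ‖ rec Z  match (μ self-dual)
  ?Str ‖ !Str  match
    !Int ‖ ?Int  match
      +{err,ok} ‖ &{err,ok}  match label sets agree
        case err:
          &{ok,ack,stop} ‖ +{ok,ack,stop}  match label sets agree
            case ok:
              Z ‖ Z  match
            case ack:
              end ‖ end  match
            case stop:
              end ‖ end  match
        case ok:
          ?Str ‖ !Str  match
            Z ‖ Z  match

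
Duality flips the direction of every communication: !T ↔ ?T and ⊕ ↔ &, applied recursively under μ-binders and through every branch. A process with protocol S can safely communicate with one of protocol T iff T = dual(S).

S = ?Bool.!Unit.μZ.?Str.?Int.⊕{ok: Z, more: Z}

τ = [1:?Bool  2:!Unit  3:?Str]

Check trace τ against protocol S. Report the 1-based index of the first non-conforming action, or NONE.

NONE

[1] ?Bool  match  cont: !Unit.μZ.…
[2] !Unit  match  cont: μZ.…
[3] ?Str  match  cont: ?Int.⊕{ok: μZ.…, more: μZ.…}
trace exhausted — no violation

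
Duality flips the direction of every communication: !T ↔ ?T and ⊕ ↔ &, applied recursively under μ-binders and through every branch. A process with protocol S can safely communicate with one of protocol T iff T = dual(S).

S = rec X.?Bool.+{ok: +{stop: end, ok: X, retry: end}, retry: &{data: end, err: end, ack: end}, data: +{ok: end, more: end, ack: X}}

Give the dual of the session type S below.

rec X = rec X  (rec unchanged)
  ?Bool = !Bool
    +{ok,retry,data} = &{ok,retry,data}  (internal→external)
      [ok]
        +{stop,ok,retry} = &{stop,ok,retry}  (internal→external)
          [stop]
            end ↦ end
          [ok]
            X ↦ X
          [retry]
            end ↦ end
      [retry]
        &{data,err,ack} = +{data,err,ack}  (offer→select)
          [data]
            end ↦ end
          [err]
            end ↦ end
          [ack]
            end ↦ end
      [data]
        +{ok,more,ack} = &{ok,more,ack}  (internal→external)
          [ok]
            end ↦ end
          [more]
            end ↦ end
          [ack]
            X ↦ X

rec X.!Bool.&{ok: &{stop: end, ok: X, retry: end}, retry: +{data: end, err: end, ack: end}, data: &{ok: end, more: end, ack: X}}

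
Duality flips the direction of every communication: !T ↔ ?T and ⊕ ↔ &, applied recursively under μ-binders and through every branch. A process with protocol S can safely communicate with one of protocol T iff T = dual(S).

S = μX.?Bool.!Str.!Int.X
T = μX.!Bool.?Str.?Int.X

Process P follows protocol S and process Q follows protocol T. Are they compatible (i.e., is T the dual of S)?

YES

μX vs μX  ✓ (μ self-dual)
  ?Bool vs !Bool  ✓
    !Str vs ?Str  ✓
      !Int vs ?Int  ✓
        X vs X  ✓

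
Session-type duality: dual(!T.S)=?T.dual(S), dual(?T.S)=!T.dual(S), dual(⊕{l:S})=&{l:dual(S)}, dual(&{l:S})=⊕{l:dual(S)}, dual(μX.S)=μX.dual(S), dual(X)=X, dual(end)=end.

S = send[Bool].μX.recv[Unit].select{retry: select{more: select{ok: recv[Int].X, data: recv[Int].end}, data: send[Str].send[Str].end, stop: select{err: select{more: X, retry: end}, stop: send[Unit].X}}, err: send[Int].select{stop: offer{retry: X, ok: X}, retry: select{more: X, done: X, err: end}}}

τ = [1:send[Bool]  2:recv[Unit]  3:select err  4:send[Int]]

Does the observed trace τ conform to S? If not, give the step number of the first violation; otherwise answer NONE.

NONE

@1 send[Bool]  match  residual = μX.…
@2 recv[Unit]  match  residual = select{retry: select{more: select{ok: recv[Int].μX.…, data: recv[Int].end}, data: send[Str].send[Str].end, stop: select{err: select{more: μX.…, retry: end}, stop: send[Unit].μX.…}}, err: send[Int].select{stop: offer{retry: μX.…, ok: μX.…}, retry: select{more: μX.…, done: μX.…, err: end}}}
@3 select err  match  residual = send[Int].select{stop: offer{retry: μX.…, ok: μX.…}, retry: select{more: μX.…, done: μX.…, err: end}}
@4 send[Int]  match  residual = select{stop: offer{retry: μX.…, ok: μX.…}, retry: select{more: μX.…, done: μX.…, err: end}}
all 4 steps conform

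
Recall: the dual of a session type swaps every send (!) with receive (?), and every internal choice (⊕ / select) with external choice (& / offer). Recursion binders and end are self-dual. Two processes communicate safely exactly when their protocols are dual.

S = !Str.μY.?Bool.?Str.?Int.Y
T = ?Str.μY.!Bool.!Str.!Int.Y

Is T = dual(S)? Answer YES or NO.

!Str ‖ ?Str  ok
  μY ‖ μY  ok (binder kept)
    ?Bool ‖ !Bool  ok
      ?Str ‖ !Str  ok
        ?Int ‖ !Int  ok
          Y ‖ Y  ok

YES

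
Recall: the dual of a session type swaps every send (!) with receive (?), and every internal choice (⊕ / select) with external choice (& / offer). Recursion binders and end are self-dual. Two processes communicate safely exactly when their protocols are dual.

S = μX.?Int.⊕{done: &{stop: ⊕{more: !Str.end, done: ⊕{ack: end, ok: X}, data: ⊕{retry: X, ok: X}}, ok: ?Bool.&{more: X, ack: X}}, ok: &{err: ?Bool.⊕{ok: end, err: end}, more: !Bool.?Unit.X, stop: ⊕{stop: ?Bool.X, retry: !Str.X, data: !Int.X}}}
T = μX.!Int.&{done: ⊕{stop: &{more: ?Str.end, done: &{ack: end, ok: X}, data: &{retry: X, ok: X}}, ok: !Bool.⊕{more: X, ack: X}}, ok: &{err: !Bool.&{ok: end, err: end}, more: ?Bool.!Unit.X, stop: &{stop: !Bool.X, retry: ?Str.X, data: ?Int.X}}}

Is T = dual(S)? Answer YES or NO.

μX ‖ μX  match (rec unchanged)
  ?Int ‖ !Int  match
    ⊕{done,ok} ‖ &{done,ok}  match same labels
      [done]
        &{stop,ok} ‖ ⊕{stop,ok}  match same labels
          [stop]
            ⊕{more,done,data} ‖ &{more,done,data}  match same labels
              [more]
                !Str ‖ ?Str  match
                  end ‖ end  match
              [done]
                ⊕{ack,ok} ‖ &{ack,ok}  match same labels
                  [ack]
                    end ‖ end  match
                  [ok]
                    X ‖ X  match
              [data]
                ⊕{retry,ok} ‖ &{retry,ok}  match same labels
                  [retry]
                    X ‖ X  match
                  [ok]
                    X ‖ X  match
          [ok]
            ?Bool ‖ !Bool  match
              &{more,ack} ‖ ⊕{more,ack}  match same labels
                [more]
                  X ‖ X  match
                [ack]
                  X ‖ X  match
      [ok]
        &{err,more,stop} ‖ &{err,more,stop}  ✗ choice polarity not flipped — not dual

NO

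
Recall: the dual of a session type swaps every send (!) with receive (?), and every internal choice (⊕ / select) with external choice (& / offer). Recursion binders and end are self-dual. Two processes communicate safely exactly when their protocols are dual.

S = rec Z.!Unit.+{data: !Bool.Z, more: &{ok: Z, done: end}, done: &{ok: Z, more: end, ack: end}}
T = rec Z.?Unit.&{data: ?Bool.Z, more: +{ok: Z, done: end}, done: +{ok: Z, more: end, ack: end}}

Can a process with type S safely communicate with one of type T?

YES

rec Z | rec Z  ok (binder kept)
  !Unit | ?Unit  ok
    +{data,more,done} | &{data,more,done}  ok same labels
      • data:
        !Bool | ?Bool  ok
          Z | Z  ok
      • more:
        &{ok,done} | +{ok,done}  ok same labels
          • ok:
            Z | Z  ok
          • done:
            end | end  ok
      • done:
        &{ok,more,ack} | +{ok,more,ack}  ok same labels
          • ok:
            Z | Z  ok
          • more:
            end | end  ok
          • ack:
            end | end  ok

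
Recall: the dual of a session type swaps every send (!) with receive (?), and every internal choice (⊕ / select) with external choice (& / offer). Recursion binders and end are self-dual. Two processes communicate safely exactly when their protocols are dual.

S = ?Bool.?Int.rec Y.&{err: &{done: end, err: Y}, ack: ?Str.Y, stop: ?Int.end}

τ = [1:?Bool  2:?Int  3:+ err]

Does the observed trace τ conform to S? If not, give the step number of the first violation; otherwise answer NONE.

[1] ?Bool  match  residual = ?Int.rec Y.…
[2] ?Int  match  residual = rec Y.…
[3] got + err, protocol expects & err or & ack or & stop  ✗

3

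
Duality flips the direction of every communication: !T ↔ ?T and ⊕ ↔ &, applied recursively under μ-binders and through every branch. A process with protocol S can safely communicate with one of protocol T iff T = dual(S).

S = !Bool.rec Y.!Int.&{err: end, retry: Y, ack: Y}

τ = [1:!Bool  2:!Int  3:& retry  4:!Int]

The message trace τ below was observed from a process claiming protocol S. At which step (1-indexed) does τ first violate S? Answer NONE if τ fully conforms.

NONE

step 1: !Bool  ✓  state: rec Y.…
step 2: !Int  ✓  state: &{err: end, retry: rec Y.…, ack: rec Y.…}
step 3: & retry  ✓  state: rec Y.…
step 4: !Int  ✓  state: &{err: end, retry: rec Y.…, ack: rec Y.…}
trace exhausted — no violation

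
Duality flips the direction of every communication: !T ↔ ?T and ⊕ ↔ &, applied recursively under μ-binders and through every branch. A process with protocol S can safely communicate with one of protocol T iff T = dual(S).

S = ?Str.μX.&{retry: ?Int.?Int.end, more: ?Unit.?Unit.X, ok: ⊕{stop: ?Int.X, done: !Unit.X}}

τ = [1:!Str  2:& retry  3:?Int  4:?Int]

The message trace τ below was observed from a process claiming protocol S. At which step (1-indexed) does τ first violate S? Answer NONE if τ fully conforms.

step 1: got !Str, protocol expects ?Str  ✗

1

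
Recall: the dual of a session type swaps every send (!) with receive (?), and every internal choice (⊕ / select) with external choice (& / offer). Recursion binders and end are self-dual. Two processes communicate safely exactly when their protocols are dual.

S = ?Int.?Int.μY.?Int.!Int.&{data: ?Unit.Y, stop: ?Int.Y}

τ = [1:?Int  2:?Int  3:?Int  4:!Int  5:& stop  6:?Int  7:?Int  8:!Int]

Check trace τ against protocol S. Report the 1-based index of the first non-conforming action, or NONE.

NONE

step 1: ?Int  ok  cont: ?Int.μY.…
step 2: ?Int  ok  cont: μY.…
step 3: ?Int  ok  cont: !Int.&{data: ?Unit.μY.…, stop: ?Int.μY.…}
step 4: !Int  ok  cont: &{data: ?Unit.μY.…, stop: ?Int.μY.…}
step 5: & stop  ok  cont: ?Int.μY.…
step 6: ?Int  ok  cont: μY.…
step 7: ?Int  ok  cont: !Int.&{data: ?Unit.μY.…, stop: ?Int.μY.…}
step 8: !Int  ok  cont: &{data: ?Unit.μY.…, stop: ?Int.μY.…}
trace exhausted — no violation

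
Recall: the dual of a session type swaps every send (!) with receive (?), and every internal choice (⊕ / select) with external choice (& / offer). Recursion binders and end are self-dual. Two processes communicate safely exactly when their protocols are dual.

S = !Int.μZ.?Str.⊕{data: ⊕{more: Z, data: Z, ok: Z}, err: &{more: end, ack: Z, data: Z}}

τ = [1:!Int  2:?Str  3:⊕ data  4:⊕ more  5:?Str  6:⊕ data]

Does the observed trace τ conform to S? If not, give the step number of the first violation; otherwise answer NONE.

@1 !Int  match  now at μZ.…
@2 ?Str  match  now at ⊕{data: ⊕{more: μZ.…, data: μZ.…, ok: μZ.…}, err: &{more: end, ack: μZ.…, data: μZ.…}}
@3 ⊕ data  match  now at ⊕{more: μZ.…, data: μZ.…, ok: μZ.…}
@4 ⊕ more  match  now at μZ.…
@5 ?Str  match  now at ⊕{data: ⊕{more: μZ.…, data: μZ.…, ok: μZ.…}, err: &{more: end, ack: μZ.…, data: μZ.…}}
@6 ⊕ data  match  now at ⊕{more: μZ.…, data: μZ.…, ok: μZ.…}
all 6 steps conform

NONE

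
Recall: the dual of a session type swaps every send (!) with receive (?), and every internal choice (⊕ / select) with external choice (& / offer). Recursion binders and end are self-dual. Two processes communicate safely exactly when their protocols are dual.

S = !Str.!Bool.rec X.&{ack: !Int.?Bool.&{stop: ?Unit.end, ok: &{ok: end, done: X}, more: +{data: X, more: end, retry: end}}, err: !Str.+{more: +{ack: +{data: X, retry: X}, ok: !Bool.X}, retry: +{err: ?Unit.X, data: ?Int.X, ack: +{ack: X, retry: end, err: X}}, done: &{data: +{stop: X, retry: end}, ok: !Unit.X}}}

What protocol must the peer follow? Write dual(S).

?Str.?Bool.rec X.+{ack: ?Int.!Bool.+{stop: !Unit.end, ok: +{ok: end, done: X}, more: &{data: X, more: end, retry: end}}, err: ?Str.&{more: &{ack: &{data: X, retry: X}, ok: ?Bool.X}, retry: &{err: !Unit.X, data: !Int.X, ack: &{ack: X, retry: end, err: X}}, done: +{data: &{stop: X, retry: end}, ok: ?Unit.X}}}

!Str = ?Str
  !Bool = ?Bool
    rec X = rec X  (μ self-dual)
      &{ack,err} = +{ack,err}  (&→⊕)
        • ack:
          !Int = ?Int
            ?Bool = !Bool
              &{stop,ok,more} = +{stop,ok,more}  (&→⊕)
                • stop:
                  ?Unit = !Unit
                    end ↦ end
                • ok:
                  &{ok,done} = +{ok,done}  (&→⊕)
                    • ok:
                      end ↦ end
                    • done:
                      X ↦ X
                • more:
                  +{data,more,retry} = &{data,more,retry}  (⊕→&)
                    • data:
                      X ↦ X
                    • more:
                      end ↦ end
                    • retry:
                      end ↦ end
        • err:
          !Str = ?Str
            +{more,retry,done} = &{more,retry,done}  (⊕→&)
              • more:
                +{ack,ok} = &{ack,ok}  (⊕→&)
                  • ack:
                    +{data,retry} = &{data,retry}  (⊕→&)
                      • data:
                        X ↦ X
                      • retry:
                        X ↦ X
                  • ok:
                    !Bool = ?Bool
                      X ↦ X
              • retry:
                +{err,data,ack} = &{err,data,ack}  (⊕→&)
                  • err:
                    ?Unit = !Unit
                      X ↦ X
                  • data:
                    ?Int = !Int
                      X ↦ X
                  • ack:
                    +{ack,retry,err} = &{ack,retry,err}  (⊕→&)
                      • ack:
                        X ↦ X
                      • retry:
                        end ↦ end
                      • err:
                        X ↦ X
              • done:
                &{data,ok} = +{data,ok}  (&→⊕)
                  • data:
                    +{stop,retry} = &{stop,retry}  (⊕→&)
                      • stop:
                        X ↦ X
                      • retry:
                        end ↦ end
                  • ok:
                    !Unit = ?Unit
                      X ↦ X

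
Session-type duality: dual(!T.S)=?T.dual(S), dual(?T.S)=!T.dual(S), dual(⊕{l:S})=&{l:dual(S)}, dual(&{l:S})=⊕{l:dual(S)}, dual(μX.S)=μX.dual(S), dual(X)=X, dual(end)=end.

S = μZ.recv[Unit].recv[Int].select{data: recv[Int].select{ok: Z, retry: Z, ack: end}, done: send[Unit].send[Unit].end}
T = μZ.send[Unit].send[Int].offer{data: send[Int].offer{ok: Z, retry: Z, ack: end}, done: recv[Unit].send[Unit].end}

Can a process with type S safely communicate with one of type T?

NO

μZ ‖ μZ  ✓ (binder kept)
  recv[Unit] ‖ send[Unit]  ✓
    recv[Int] ‖ send[Int]  ✓
      select{data,done} ‖ offer{data,done}  ✓ same labels
        case data:
          recv[Int] ‖ send[Int]  ✓
            select{ok,retry,ack} ‖ offer{ok,retry,ack}  ✓ same labels
              case ok:
                Z ‖ Z  ✓
              case retry:
                Z ‖ Z  ✓
              case ack:
                end ‖ end  ✓
        case done:
          send[Unit] ‖ recv[Unit]  ✓
            send[Unit] ‖ send[Unit]  ✗ same direction on both sides — not dual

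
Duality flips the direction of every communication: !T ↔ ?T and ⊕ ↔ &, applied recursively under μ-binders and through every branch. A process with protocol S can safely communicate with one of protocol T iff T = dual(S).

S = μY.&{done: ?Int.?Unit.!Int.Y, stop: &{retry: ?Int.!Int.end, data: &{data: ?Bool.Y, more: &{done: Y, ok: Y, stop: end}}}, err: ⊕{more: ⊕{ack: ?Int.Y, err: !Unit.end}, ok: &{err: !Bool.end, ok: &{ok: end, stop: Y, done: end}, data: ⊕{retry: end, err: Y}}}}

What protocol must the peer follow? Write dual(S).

μY.⊕{done: !Int.!Unit.?Int.Y, stop: ⊕{retry: !Int.?Int.end, data: ⊕{data: !Bool.Y, more: ⊕{done: Y, ok: Y, stop: end}}}, err: &{more: &{ack: !Int.Y, err: ?Unit.end}, ok: ⊕{err: ?Bool.end, ok: ⊕{ok: end, stop: Y, done: end}, data: &{retry: end, err: Y}}}}

μY ↦ μY  (rec unchanged)
  &{done,stop,err} ↦ ⊕{done,stop,err}  (offer→select)
    case done:
      ?Int ↦ !Int
        ?Unit ↦ !Unit
          !Int ↦ ?Int
            Y ↦ Y
    case stop:
      &{retry,data} ↦ ⊕{retry,data}  (offer→select)
        case retry:
          ?Int ↦ !Int
            !Int ↦ ?Int
              end ↦ end
        case data:
          &{data,more} ↦ ⊕{data,more}  (offer→select)
            case data:
              ?Bool ↦ !Bool
                Y ↦ Y
            case more:
              &{done,ok,stop} ↦ ⊕{done,ok,stop}  (offer→select)
                case done:
                  Y ↦ Y
                case ok:
                  Y ↦ Y
                case stop:
                  end ↦ end
    case err:
      ⊕{more,ok} ↦ &{more,ok}  (select→offer)
        case more:
          ⊕{ack,err} ↦ &{ack,err}  (select→offer)
            case ack:
              ?Int ↦ !Int
                Y ↦ Y
            case err:
              !Unit ↦ ?Unit
                end ↦ end
        case ok:
          &{err,ok,data} ↦ ⊕{err,ok,data}  (offer→select)
            case err:
              !Bool ↦ ?Bool
                end ↦ end
            case ok:
              &{ok,stop,done} ↦ ⊕{ok,stop,done}  (offer→select)
                case ok:
                  end ↦ end
                case stop:
                  Y ↦ Y
                case done:
                  end ↦ end
            case data:
              ⊕{retry,err} ↦ &{retry,err}  (select→offer)
                case retry:
                  end ↦ end
                case err:
                  Y ↦ Y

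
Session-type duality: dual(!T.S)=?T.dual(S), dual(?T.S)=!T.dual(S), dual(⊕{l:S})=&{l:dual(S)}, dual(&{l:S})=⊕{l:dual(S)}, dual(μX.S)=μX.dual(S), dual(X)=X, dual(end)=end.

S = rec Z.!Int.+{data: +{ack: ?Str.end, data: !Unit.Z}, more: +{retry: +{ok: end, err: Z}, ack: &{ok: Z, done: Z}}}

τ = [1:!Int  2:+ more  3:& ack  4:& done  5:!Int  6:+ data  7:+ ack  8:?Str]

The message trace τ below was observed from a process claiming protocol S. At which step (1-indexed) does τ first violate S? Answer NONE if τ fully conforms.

@1 !Int  ok  state: +{data: +{ack: ?Str.end, data: !Unit.rec Z.…}, more: +{retry: +{ok: end, err: rec Z.…}, ack: &{ok: rec Z.…, done: rec Z.…}}}
@2 + more  ok  state: +{retry: +{ok: end, err: rec Z.…}, ack: &{ok: rec Z.…, done: rec Z.…}}
@3 got & ack, protocol expects + retry or + ack  ✗

3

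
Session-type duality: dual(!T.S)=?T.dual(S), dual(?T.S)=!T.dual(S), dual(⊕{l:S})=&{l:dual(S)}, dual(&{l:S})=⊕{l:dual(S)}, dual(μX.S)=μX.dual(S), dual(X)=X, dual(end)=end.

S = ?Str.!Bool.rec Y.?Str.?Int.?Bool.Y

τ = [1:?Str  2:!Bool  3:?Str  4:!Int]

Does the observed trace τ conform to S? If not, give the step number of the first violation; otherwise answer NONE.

4

step 1: ?Str  ok  cont: !Bool.rec Y.…
step 2: !Bool  ok  cont: rec Y.…
step 3: ?Str  ok  cont: ?Int.?Bool.rec Y.…
step 4: got !Int, protocol expects ?Int  ✗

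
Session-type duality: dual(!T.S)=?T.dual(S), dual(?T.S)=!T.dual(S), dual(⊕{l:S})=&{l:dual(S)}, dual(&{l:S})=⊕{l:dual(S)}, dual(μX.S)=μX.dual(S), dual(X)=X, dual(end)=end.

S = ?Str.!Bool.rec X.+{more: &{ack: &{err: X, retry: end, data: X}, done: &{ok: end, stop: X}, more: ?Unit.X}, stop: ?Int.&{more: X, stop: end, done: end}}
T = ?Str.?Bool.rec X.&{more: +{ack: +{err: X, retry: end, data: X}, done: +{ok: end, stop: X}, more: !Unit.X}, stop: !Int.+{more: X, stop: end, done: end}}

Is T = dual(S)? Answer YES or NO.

NO

?Str | ?Str  ✗ same direction on both sides — not dual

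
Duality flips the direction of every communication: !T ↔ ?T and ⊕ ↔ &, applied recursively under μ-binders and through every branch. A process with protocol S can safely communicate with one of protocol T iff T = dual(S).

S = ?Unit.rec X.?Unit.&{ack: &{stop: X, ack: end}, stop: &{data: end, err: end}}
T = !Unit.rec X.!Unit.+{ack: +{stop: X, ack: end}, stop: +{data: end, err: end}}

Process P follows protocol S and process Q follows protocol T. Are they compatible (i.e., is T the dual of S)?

?Unit vs !Unit  ok
  rec X vs rec X  ok (binder kept)
    ?Unit vs !Unit  ok
      &{ack,stop} vs +{ack,stop}  ok label sets agree
        case ack:
          &{stop,ack} vs +{stop,ack}  ok label sets agree
            case stop:
              X vs X  ok
            case ack:
              end vs end  ok
        case stop:
          &{data,err} vs +{data,err}  ok label sets agree
            case data:
              end vs end  ok
            case err:
              end vs end  ok

YES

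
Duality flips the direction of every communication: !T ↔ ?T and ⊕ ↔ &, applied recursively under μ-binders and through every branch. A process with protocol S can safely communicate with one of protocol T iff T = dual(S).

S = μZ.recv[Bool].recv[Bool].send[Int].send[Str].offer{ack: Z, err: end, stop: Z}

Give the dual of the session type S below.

μZ → μZ  (rec unchanged)
  recv[Bool] → send[Bool]
    recv[Bool] → send[Bool]
      send[Int] → recv[Int]
        send[Str] → recv[Str]
          offer{ack,err,stop} → select{ack,err,stop}  (external→internal)
            • ack:
              dual(Z) = Z
            • err:
              dual(end) = end
            • stop:
              dual(Z) = Z

μZ.send[Bool].send[Bool].recv[Int].recv[Str].select{ack: Z, err: end, stop: Z}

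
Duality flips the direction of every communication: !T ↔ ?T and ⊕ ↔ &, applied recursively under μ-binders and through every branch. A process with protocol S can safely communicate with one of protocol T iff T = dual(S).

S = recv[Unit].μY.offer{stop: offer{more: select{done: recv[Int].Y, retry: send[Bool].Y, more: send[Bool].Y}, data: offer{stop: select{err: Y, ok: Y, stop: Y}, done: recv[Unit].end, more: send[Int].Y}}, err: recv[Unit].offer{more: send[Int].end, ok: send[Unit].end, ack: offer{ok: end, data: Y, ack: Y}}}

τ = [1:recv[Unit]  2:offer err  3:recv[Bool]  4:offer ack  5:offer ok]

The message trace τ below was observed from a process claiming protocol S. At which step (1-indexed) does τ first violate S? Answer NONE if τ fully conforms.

3

[1] recv[Unit]  ok  now at μY.…
[2] offer err  ok  now at recv[Unit].offer{more: send[Int].end, ok: send[Unit].end, ack: offer{ok: end, data: μY.…, ack: μY.…}}
[3] got recv[Bool], protocol expects recv[Unit]  ✗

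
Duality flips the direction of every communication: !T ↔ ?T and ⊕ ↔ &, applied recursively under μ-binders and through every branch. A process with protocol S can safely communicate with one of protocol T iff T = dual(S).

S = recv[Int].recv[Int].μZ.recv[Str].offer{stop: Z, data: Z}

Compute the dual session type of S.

send[Int].send[Int].μZ.send[Str].select{stop: Z, data: Z}

recv[Int] = send[Int]
  recv[Int] = send[Int]
    μZ = μZ  (μ self-dual)
      recv[Str] = send[Str]
        offer{stop,data} = select{stop,data}  (offer→select)
          case stop:
            dual(Z) = Z
          case data:
            dual(Z) = Z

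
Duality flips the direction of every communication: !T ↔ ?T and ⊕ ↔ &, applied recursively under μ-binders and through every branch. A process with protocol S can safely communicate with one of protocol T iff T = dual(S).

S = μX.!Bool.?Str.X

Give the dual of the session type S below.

μX → μX  (binder kept)
  !Bool → ?Bool
    ?Str → !Str
      X ↦ X

μX.?Bool.!Str.X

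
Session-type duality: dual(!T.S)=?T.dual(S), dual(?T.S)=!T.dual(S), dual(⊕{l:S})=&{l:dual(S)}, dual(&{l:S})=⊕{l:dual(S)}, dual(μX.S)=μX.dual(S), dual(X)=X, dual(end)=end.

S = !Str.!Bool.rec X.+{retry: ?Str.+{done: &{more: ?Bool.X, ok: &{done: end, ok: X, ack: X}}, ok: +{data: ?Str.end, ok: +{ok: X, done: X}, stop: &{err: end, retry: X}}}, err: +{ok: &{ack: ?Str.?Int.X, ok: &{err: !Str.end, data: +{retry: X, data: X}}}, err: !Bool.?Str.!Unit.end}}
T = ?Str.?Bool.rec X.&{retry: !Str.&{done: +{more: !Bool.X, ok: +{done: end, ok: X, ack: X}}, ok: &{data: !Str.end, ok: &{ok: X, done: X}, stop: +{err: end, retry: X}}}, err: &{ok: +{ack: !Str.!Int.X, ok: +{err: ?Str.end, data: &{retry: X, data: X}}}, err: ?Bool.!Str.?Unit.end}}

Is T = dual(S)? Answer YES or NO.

!Str | ?Str  ✓
  !Bool | ?Bool  ✓
    rec X | rec X  ✓ (μ self-dual)
      +{retry,err} | &{retry,err}  ✓ label sets agree
        [retry]
          ?Str | !Str  ✓
            +{done,ok} | &{done,ok}  ✓ label sets agree
              [done]
                &{more,ok} | +{more,ok}  ✓ label sets agree
                  [more]
                    ?Bool | !Bool  ✓
                      X | X  ✓
                  [ok]
                    &{done,ok,ack} | +{done,ok,ack}  ✓ label sets agree
                      [done]
                        end | end  ✓
                      [ok]
                        X | X  ✓
                      [ack]
                        X | X  ✓
              [ok]
                +{data,ok,stop} | &{data,ok,stop}  ✓ label sets agree
                  [data]
                    ?Str | !Str  ✓
                      end | end  ✓
                  [ok]
                    +{ok,done} | &{ok,done}  ✓ label sets agree
                      [ok]
                        X | X  ✓
                      [done]
                        X | X  ✓
                  [stop]
                    &{err,retry} | +{err,retry}  ✓ label sets agree
                      [err]
                        end | end  ✓
                      [retry]
                        X | X  ✓
        [err]
          +{ok,err} | &{ok,err}  ✓ label sets agree
            [ok]
              &{ack,ok} | +{ack,ok}  ✓ label sets agree
                [ack]
                  ?Str | !Str  ✓
                    ?Int | !Int  ✓
                      X | X  ✓
                [ok]
                  &{err,data} | +{err,data}  ✓ label sets agree
                    [err]
                      !Str | ?Str  ✓
                        end | end  ✓
                    [data]
                      +{retry,data} | &{retry,data}  ✓ label sets agree
                        [retry]
                          X | X  ✓
                        [data]
                          X | X  ✓
            [err]
              !Bool | ?Bool  ✓
                ?Str | !Str  ✓
                  !Unit | ?Unit  ✓
                    end | end  ✓

YES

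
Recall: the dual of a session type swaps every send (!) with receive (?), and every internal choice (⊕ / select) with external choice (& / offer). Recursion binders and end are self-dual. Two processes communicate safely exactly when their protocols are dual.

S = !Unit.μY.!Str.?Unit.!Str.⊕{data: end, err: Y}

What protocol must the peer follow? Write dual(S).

?Unit.μY.?Str.!Unit.?Str.&{data: end, err: Y}

!Unit ↦ ?Unit
  μY ↦ μY  (μ self-dual)
    !Str ↦ ?Str
      ?Unit ↦ !Unit
        !Str ↦ ?Str
          ⊕{data,err} ↦ &{data,err}  (select→offer)
            case data:
              end self-dual
            case err:
              Y self-dual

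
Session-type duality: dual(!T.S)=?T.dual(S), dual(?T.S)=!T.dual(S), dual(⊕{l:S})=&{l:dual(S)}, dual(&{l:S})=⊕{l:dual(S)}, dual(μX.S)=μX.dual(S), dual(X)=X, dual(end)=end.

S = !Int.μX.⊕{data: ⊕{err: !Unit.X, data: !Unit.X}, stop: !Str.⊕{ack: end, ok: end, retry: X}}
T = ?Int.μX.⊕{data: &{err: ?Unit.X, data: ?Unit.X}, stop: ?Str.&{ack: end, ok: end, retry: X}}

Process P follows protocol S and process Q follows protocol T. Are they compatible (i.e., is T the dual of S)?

!Int vs ?Int  ok
  μX vs μX  ok (μ self-dual)
    ⊕{data,stop} vs ⊕{data,stop}  ✗ choice polarity not flipped — not dual

NO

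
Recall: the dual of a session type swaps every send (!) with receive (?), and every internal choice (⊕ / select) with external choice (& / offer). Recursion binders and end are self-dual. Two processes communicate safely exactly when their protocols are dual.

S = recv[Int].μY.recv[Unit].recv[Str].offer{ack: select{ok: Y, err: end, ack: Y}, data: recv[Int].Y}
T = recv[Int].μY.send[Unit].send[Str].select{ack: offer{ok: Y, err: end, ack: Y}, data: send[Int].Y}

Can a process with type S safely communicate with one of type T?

recv[Int] | recv[Int]  ✗ same direction on both sides — not dual

NO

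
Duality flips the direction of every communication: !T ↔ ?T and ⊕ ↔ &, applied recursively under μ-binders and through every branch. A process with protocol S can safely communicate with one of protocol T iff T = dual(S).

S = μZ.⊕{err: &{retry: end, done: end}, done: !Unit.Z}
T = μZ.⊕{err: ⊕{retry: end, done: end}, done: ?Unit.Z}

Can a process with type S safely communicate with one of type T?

μZ ‖ μZ  match (binder kept)
  ⊕{err,done} ‖ ⊕{err,done}  ✗ choice polarity not flipped — not dual

NO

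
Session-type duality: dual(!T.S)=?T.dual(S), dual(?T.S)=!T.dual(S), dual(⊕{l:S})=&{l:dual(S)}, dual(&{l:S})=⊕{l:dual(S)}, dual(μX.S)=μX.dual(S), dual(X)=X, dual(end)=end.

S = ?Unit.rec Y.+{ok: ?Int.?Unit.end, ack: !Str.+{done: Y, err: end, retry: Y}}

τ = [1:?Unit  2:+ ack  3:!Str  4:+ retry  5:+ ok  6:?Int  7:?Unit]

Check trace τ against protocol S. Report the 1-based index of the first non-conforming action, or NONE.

NONE

[1] ?Unit  ✓  residual = rec Y.…
[2] + ack  ✓  residual = !Str.+{done: rec Y.…, err: end, retry: rec Y.…}
[3] !Str  ✓  residual = +{done: rec Y.…, err: end, retry: rec Y.…}
[4] + retry  ✓  residual = rec Y.…
[5] + ok  ✓  residual = ?Int.?Unit.end
[6] ?Int  ✓  residual = ?Unit.end
[7] ?Unit  ✓  residual = end
all 7 steps conform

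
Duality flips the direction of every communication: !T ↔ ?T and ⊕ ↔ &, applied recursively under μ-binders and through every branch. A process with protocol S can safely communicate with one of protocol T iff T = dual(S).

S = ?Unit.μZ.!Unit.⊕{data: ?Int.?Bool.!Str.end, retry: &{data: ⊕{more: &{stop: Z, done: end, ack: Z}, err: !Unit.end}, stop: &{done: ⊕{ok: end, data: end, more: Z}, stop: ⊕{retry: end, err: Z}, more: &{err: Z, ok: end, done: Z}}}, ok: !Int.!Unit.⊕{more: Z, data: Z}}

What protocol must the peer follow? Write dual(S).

?Unit → !Unit
  μZ → μZ  (rec unchanged)
    !Unit → ?Unit
      ⊕{data,retry,ok} → &{data,retry,ok}  (internal→external)
        case data:
          ?Int → !Int
            ?Bool → !Bool
              !Str → ?Str
                end ↦ end
        case retry:
          &{data,stop} → ⊕{data,stop}  (offer→select)
            case data:
              ⊕{more,err} → &{more,err}  (internal→external)
                case more:
                  &{stop,done,ack} → ⊕{stop,done,ack}  (offer→select)
                    case stop:
                      Z ↦ Z
                    case done:
                      end ↦ end
                    case ack:
                      Z ↦ Z
                case err:
                  !Unit → ?Unit
                    end ↦ end
            case stop:
              &{done,stop,more} → ⊕{done,stop,more}  (offer→select)
                case done:
                  ⊕{ok,data,more} → &{ok,data,more}  (internal→external)
                    case ok:
                      end ↦ end
                    case data:
                      end ↦ end
                    case more:
                      Z ↦ Z
                case stop:
                  ⊕{retry,err} → &{retry,err}  (internal→external)
                    case retry:
                      end ↦ end
                    case err:
                      Z ↦ Z
                case more:
                  &{err,ok,done} → ⊕{err,ok,done}  (offer→select)
                    case err:
                      Z ↦ Z
                    case ok:
                      end ↦ end
                    case done:
                      Z ↦ Z
        case ok:
          !Int → ?Int
            !Unit → ?Unit
              ⊕{more,data} → &{more,data}  (internal→external)
                case more:
                  Z ↦ Z
                case data:
                  Z ↦ Z

!Unit.μZ.?Unit.&{data: !Int.!Bool.?Str.end, retry: ⊕{data: &{more: ⊕{stop: Z, done: end, ack: Z}, err: ?Unit.end}, stop: ⊕{done: &{ok: end, data: end, more: Z}, stop: &{retry: end, err: Z}, more: ⊕{err: Z, ok: end, done: Z}}}, ok: ?Int.?Unit.&{more: Z, data: Z}}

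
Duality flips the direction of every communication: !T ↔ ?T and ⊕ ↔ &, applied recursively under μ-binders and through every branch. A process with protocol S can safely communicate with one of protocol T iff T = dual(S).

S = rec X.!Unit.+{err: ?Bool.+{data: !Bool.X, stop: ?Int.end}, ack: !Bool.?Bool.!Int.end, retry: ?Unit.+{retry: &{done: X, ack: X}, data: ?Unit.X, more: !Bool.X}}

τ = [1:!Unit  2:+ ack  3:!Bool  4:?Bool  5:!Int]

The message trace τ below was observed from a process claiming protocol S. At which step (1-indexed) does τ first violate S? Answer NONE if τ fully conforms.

[1] !Unit  ✓  now at +{err: ?Bool.+{data: !Bool.rec X.…, stop: ?Int.end}, ack: !Bool.?Bool.!Int.end, retry: ?Unit.+{retry: &{done: rec X.…, ack: rec X.…}, data: ?Unit.rec X.…, more: !Bool.rec X.…}}
[2] + ack  ✓  now at !Bool.?Bool.!Int.end
[3] !Bool  ✓  now at ?Bool.!Int.end
[4] ?Bool  ✓  now at !Int.end
[5] !Int  ✓  now at end
all 5 steps conform

NONE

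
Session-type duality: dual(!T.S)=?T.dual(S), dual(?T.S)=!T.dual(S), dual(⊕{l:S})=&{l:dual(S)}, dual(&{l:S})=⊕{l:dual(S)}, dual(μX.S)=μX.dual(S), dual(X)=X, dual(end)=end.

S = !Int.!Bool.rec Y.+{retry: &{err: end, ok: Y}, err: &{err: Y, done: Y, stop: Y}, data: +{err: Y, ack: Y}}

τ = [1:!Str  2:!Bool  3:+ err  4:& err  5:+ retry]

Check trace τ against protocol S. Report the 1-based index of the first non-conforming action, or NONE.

1

@1 got !Str, protocol expects !Int  ✗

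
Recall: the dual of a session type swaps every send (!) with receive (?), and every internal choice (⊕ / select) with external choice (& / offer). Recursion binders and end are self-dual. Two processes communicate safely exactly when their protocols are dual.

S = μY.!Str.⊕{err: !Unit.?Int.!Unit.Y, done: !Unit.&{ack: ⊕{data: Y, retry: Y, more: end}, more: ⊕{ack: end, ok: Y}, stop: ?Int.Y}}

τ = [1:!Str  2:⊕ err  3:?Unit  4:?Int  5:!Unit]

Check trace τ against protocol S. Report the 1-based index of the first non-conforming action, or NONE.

3

[1] !Str  ok  now at ⊕{err: !Unit.?Int.!Unit.μY.…, done: !Unit.&{ack: ⊕{data: μY.…, retry: μY.…, more: end}, more: ⊕{ack: end, ok: μY.…}, stop: ?Int.μY.…}}
[2] ⊕ err  ok  now at !Unit.?Int.!Unit.μY.…
[3] got ?Unit, protocol expects !Unit  ✗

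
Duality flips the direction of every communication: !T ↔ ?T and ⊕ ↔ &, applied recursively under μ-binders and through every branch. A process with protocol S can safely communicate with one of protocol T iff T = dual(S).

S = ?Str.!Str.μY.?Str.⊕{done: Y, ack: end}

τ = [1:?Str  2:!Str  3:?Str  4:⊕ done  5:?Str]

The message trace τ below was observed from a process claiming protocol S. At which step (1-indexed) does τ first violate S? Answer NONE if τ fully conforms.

NONE

[1] ?Str  match  cont: !Str.μY.…
[2] !Str  match  cont: μY.…
[3] ?Str  match  cont: ⊕{done: μY.…, ack: end}
[4] ⊕ done  match  cont: μY.…
[5] ?Str  match  cont: ⊕{done: μY.…, ack: end}
trace exhausted — no violation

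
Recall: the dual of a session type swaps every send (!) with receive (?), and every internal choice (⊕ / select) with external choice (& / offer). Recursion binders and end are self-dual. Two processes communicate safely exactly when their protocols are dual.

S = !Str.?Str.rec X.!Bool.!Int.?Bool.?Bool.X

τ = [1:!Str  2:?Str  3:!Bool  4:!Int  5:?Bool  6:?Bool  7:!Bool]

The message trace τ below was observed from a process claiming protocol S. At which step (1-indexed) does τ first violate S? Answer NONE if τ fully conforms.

[1] !Str  ok  now at ?Str.rec X.…
[2] ?Str  ok  now at rec X.…
[3] !Bool  ok  now at !Int.?Bool.?Bool.rec X.…
[4] !Int  ok  now at ?Bool.?Bool.rec X.…
[5] ?Bool  ok  now at ?Bool.rec X.…
[6] ?Bool  ok  now at rec X.…
[7] !Bool  ok  now at !Int.?Bool.?Bool.rec X.…
τ conforms to S (length 7)

NONE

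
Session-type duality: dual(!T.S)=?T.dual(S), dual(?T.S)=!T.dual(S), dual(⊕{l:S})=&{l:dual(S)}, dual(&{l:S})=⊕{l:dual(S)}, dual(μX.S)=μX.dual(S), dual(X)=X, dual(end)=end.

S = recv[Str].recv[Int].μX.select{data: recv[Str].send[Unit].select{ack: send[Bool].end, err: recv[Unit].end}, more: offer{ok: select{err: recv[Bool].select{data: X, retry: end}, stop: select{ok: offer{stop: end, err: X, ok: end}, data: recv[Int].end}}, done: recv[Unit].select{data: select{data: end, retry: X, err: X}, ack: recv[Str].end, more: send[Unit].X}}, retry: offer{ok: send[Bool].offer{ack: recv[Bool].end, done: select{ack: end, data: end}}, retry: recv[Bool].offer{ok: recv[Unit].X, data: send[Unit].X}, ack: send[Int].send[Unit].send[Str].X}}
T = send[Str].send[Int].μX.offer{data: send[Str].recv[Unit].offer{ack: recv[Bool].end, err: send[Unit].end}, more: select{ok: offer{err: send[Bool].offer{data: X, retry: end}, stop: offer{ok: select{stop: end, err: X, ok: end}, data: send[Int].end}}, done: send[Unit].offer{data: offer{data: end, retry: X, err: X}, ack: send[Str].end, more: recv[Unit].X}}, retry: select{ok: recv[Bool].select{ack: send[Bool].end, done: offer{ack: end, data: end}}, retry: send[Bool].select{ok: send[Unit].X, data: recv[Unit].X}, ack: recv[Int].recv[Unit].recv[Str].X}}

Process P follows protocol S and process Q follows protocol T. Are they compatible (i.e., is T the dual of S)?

YES

recv[Str] | send[Str]  ok
  recv[Int] | send[Int]  ok
    μX | μX  ok (μ self-dual)
      select{data,more,retry} | offer{data,more,retry}  ok label sets agree
        case data:
          recv[Str] | send[Str]  ok
            send[Unit] | recv[Unit]  ok
              select{ack,err} | offer{ack,err}  ok label sets agree
                case ack:
                  send[Bool] | recv[Bool]  ok
                    end | end  ok
                case err:
                  recv[Unit] | send[Unit]  ok
                    end | end  ok
        case more:
          offer{ok,done} | select{ok,done}  ok label sets agree
            case ok:
              select{err,stop} | offer{err,stop}  ok label sets agree
                case err:
                  recv[Bool] | send[Bool]  ok
                    select{data,retry} | offer{data,retry}  ok label sets agree
                      case data:
                        X | X  ok
                      case retry:
                        end | end  ok
                case stop:
                  select{ok,data} | offer{ok,data}  ok label sets agree
                    case ok:
                      offer{stop,err,ok} | select{stop,err,ok}  ok label sets agree
                        case stop:
                          end | end  ok
                        case err:
                          X | X  ok
                        case ok:
                          end | end  ok
                    case data:
                      recv[Int] | send[Int]  ok
                        end | end  ok
            case done:
              recv[Unit] | send[Unit]  ok
                select{data,ack,more} | offer{data,ack,more}  ok label sets agree
                  case data:
                    select{data,retry,err} | offer{data,retry,err}  ok label sets agree
                      case data:
                        end | end  ok
                      case retry:
                        X | X  ok
                      case err:
                        X | X  ok
                  case ack:
                    recv[Str] | send[Str]  ok
                      end | end  ok
                  case more:
                    send[Unit] | recv[Unit]  ok
                      X | X  ok
        case retry:
          offer{ok,retry,ack} | select{ok,retry,ack}  ok label sets agree
            case ok:
              send[Bool] | recv[Bool]  ok
                offer{ack,done} | select{ack,done}  ok label sets agree
                  case ack:
                    recv[Bool] | send[Bool]  ok
                      end | end  ok
                  case done:
                    select{ack,data} | offer{ack,data}  ok label sets agree
                      case ack:
                        end | end  ok
                      case data:
                        end | end  ok
            case retry:
              recv[Bool] | send[Bool]  ok
                offer{ok,data} | select{ok,data}  ok label sets agree
                  case ok:
                    recv[Unit] | send[Unit]  ok
                      X | X  ok
                  case data:
                    send[Unit] | recv[Unit]  ok
                      X | X  ok
            case ack:
              send[Int] | recv[Int]  ok
                send[Unit] | recv[Unit]  ok
                  send[Str] | recv[Str]  ok
                    X | X  ok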